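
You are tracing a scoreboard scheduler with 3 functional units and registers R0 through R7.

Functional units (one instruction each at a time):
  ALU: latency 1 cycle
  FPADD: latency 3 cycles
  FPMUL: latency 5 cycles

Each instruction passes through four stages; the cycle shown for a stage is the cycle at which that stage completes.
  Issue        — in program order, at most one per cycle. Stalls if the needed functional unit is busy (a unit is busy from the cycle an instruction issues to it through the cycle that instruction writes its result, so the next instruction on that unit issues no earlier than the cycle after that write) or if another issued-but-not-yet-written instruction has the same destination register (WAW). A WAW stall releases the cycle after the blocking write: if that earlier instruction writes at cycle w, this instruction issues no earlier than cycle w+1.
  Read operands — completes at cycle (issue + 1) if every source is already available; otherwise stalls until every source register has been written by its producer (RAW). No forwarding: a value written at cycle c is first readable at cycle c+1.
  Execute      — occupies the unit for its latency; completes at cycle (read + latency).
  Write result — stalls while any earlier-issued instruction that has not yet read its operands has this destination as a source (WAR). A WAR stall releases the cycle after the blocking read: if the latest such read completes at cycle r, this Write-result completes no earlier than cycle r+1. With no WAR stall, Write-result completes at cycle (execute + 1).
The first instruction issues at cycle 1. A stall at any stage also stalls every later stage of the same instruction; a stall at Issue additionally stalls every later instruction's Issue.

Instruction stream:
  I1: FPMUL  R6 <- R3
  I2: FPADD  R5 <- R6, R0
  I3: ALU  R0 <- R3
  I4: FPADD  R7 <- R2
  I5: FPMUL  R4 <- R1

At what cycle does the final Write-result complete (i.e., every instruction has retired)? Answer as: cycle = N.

cycle = 22

[I1] 1/2/7/8
[I2] 2/9/12/13  (RAW R6: wait I1 write@8)
[I3] 3/4/5/10  (WAR R0: wait I2 read@9)
[I4] 14/15/18/19  (struct: FPADD busy until I2 writes@13)
[I5] 15/16/21/22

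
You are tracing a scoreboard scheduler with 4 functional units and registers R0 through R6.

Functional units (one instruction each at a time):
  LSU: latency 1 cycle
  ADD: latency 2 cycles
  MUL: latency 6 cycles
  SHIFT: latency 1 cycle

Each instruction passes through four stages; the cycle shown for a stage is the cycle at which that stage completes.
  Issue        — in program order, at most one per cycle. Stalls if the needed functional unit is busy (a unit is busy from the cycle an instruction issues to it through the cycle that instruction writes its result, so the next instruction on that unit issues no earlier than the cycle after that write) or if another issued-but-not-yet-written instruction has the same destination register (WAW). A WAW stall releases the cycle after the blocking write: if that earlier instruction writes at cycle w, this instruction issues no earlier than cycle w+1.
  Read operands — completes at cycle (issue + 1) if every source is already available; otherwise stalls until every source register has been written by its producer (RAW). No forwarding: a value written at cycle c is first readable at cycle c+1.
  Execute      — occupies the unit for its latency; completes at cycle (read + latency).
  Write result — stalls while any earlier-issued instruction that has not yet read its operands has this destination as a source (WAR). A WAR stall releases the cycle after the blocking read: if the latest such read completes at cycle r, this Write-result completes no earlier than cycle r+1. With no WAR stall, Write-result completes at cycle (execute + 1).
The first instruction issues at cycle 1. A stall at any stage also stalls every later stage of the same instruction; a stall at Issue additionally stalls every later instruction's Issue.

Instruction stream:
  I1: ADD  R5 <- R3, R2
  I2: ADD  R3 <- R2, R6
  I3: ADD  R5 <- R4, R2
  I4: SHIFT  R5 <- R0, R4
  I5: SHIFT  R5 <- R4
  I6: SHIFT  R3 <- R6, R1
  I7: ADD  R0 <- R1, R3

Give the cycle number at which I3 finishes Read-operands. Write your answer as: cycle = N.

  I1 | 1 | 2 | 4 | 5
  I2 | 6 | 7 | 9 | 10   struct: ADD busy until I1 writes@5
  I3 | 11 | 12 | 14 | 15   struct: ADD busy until I2 writes@10
  I4 | 16 | 17 | 18 | 19   WAW R5: wait I3 write@15
  I5 | 20 | 21 | 22 | 23   struct: SHIFT busy until I4 writes@19
  I6 | 24 | 25 | 26 | 27   struct: SHIFT busy until I5 writes@23
  I7 | 25 | 28 | 30 | 31   RAW R3: wait I6 write@27

cycle = 12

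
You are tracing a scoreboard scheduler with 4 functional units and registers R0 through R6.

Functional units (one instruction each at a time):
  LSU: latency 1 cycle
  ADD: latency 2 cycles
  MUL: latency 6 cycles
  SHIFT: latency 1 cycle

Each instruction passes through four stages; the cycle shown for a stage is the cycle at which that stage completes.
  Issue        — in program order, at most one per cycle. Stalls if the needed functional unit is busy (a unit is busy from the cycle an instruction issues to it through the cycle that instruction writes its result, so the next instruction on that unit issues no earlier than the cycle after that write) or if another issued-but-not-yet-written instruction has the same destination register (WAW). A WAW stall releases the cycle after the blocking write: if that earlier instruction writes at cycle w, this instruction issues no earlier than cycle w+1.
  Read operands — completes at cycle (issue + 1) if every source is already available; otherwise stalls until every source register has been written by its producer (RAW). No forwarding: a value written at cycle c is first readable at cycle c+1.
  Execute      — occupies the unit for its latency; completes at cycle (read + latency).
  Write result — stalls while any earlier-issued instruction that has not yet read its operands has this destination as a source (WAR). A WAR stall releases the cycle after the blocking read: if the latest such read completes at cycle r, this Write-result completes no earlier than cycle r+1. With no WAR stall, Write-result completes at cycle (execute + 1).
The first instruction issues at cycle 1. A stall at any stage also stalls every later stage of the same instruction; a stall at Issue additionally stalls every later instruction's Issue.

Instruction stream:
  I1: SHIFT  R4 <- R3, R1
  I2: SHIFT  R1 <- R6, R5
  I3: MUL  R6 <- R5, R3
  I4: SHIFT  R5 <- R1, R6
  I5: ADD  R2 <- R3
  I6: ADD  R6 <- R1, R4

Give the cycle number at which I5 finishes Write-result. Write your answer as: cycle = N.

  I1 | 1 | 2 | 3 | 4
  I2 | 5 | 6 | 7 | 8   struct: SHIFT busy until I1 writes@4
  I3 | 6 | 7 | 13 | 14
  I4 | 9 | 15 | 16 | 17   struct: SHIFT busy until I2 writes@8 · RAW R6: wait I3 write@14
  I5 | 10 | 11 | 13 | 14
  I6 | 15 | 16 | 18 | 19   struct: ADD busy until I5 writes@14

cycle = 14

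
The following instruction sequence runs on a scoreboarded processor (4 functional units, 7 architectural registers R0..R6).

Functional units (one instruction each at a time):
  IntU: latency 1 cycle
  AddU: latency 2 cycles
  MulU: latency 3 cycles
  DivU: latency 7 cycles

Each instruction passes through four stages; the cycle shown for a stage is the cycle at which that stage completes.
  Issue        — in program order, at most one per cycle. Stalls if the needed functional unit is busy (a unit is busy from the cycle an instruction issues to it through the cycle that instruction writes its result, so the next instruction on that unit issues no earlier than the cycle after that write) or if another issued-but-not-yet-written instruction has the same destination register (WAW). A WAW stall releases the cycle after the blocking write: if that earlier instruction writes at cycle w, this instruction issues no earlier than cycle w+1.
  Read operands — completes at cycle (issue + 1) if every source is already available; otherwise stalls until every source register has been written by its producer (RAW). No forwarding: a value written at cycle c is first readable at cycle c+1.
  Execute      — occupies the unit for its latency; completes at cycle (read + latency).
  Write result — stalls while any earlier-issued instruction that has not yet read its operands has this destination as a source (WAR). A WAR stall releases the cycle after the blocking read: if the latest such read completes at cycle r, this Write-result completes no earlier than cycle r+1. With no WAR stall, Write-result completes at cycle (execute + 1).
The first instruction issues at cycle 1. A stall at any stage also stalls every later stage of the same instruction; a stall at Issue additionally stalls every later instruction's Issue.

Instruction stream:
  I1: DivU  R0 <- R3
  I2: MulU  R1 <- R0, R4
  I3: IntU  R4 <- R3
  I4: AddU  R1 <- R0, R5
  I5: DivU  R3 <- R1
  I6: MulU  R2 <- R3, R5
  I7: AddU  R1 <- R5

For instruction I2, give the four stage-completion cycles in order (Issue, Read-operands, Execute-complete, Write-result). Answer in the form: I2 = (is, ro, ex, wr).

[1] I1 issues→DivU
[2] I1 reads; I2 issues→MulU
[3] I3 issues→IntU
[4] I3 reads
[5] I3 exec-done
[9] I1 exec-done
[10] I1 writes R0
[11] I2 reads
[12] I3 writes R4
[14] I2 exec-done
[15] I2 writes R1
[16] I4 issues→AddU
[17] I4 reads; I5 issues→DivU
[18] I6 issues→MulU
[19] I4 exec-done
[20] I4 writes R1
[21] I5 reads; I7 issues→AddU
[22] I7 reads
[24] I7 exec-done
[25] I7 writes R1
[28] I5 exec-done
[29] I5 writes R3
[30] I6 reads
[33] I6 exec-done
[34] I6 writes R2

I2 = (2, 11, 14, 15)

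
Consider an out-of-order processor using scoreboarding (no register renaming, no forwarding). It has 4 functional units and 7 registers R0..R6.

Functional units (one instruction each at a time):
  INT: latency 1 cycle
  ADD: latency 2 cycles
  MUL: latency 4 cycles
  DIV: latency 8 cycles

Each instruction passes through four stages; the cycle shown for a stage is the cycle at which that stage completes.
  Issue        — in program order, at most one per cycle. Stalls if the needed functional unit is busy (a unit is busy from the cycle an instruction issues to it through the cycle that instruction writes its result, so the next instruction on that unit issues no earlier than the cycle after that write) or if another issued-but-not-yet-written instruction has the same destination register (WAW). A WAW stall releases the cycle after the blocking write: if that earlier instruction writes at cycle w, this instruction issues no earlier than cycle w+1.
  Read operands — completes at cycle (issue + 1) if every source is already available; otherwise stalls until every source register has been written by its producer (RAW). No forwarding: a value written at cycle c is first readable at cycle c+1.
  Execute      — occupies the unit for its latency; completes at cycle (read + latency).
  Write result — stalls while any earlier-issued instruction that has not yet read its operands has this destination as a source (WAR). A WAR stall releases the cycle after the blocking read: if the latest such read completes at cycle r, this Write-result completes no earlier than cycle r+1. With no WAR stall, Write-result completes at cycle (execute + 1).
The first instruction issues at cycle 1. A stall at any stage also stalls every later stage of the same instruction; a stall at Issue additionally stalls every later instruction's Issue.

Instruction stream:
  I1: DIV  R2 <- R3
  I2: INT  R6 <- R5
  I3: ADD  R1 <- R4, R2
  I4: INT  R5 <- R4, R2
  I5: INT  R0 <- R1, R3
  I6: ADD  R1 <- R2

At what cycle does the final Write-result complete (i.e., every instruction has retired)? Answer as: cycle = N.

cycle = 20

  I1 | 1 | 2 | 10 | 11
  I2 | 2 | 3 | 4 | 5
  I3 | 3 | 12 | 14 | 15   RAW R2: wait I1 write@11
  I4 | 6 | 12 | 13 | 14   struct: INT busy until I2 writes@5 · RAW R2: wait I1 write@11
  I5 | 15 | 16 | 17 | 18   struct: INT busy until I4 writes@14
  I6 | 16 | 17 | 19 | 20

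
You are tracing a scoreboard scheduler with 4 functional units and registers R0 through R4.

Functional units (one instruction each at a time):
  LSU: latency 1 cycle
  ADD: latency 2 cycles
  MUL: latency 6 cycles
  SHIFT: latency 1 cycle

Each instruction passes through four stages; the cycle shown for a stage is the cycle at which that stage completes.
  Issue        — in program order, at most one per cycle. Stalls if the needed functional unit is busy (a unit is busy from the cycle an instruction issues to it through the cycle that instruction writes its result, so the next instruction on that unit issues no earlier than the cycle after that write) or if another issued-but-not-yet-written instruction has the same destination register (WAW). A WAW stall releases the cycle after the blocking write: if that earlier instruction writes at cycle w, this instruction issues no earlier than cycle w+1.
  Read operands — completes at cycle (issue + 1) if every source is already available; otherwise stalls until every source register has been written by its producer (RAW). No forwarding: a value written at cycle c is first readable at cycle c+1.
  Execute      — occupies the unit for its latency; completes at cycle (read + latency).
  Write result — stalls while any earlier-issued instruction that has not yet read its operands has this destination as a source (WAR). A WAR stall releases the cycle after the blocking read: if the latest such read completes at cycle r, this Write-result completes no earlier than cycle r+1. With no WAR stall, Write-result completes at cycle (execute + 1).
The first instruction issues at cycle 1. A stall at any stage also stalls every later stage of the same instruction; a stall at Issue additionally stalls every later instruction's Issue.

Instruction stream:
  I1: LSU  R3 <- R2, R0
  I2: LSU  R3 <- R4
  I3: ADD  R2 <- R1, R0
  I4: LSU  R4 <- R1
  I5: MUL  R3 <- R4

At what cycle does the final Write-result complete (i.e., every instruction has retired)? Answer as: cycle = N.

[1] issue I1 (LSU)
[2] I1 read-ops
[3] I1 finished on LSU
[4] I1→R3
[5] issue I2 (LSU)
[6] I2 read-ops; issue I3 (ADD)
[7] I2 finished on LSU; I3 read-ops
[8] I2→R3
[9] I3 finished on ADD; issue I4 (LSU)
[10] I3→R2; I4 read-ops; issue I5 (MUL)
[11] I4 finished on LSU
[12] I4→R4
[13] I5 read-ops
[19] I5 finished on MUL
[20] I5→R3

cycle = 20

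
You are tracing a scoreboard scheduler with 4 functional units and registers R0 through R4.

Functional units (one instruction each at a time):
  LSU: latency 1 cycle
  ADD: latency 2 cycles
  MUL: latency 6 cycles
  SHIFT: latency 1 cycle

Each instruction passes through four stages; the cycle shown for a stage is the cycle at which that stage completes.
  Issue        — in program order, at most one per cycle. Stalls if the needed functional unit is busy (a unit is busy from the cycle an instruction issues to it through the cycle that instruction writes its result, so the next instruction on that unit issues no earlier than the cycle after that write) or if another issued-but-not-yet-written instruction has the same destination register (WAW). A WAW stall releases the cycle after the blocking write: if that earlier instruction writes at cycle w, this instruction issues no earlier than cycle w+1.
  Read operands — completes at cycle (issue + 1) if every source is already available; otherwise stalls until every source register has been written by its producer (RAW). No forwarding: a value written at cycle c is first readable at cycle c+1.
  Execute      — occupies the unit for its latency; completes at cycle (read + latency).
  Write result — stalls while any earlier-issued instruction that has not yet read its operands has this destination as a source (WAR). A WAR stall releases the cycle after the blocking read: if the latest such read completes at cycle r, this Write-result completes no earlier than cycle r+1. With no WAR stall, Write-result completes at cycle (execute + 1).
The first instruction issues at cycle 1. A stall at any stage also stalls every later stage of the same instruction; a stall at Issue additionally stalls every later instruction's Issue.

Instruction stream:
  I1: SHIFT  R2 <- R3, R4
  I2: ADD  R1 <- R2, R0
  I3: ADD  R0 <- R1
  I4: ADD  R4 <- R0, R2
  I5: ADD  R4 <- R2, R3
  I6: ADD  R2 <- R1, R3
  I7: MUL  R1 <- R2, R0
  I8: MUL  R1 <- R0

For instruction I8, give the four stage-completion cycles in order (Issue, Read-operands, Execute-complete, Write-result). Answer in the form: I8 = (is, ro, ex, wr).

I8 = (37, 38, 44, 45)

I1: IS=1 RO=2 EX=3 WR=4
I2: IS=2 RO=5 EX=7 WR=8  [RAW R2: wait I1 write@4]
I3: IS=9 RO=10 EX=12 WR=13  [struct: ADD busy until I2 writes@8]
I4: IS=14 RO=15 EX=17 WR=18  [struct: ADD busy until I3 writes@13]
I5: IS=19 RO=20 EX=22 WR=23  [struct: ADD busy until I4 writes@18]
I6: IS=24 RO=25 EX=27 WR=28  [struct: ADD busy until I5 writes@23]
I7: IS=25 RO=29 EX=35 WR=36  [RAW R2: wait I6 write@28]
I8: IS=37 RO=38 EX=44 WR=45  [struct: MUL busy until I7 writes@36]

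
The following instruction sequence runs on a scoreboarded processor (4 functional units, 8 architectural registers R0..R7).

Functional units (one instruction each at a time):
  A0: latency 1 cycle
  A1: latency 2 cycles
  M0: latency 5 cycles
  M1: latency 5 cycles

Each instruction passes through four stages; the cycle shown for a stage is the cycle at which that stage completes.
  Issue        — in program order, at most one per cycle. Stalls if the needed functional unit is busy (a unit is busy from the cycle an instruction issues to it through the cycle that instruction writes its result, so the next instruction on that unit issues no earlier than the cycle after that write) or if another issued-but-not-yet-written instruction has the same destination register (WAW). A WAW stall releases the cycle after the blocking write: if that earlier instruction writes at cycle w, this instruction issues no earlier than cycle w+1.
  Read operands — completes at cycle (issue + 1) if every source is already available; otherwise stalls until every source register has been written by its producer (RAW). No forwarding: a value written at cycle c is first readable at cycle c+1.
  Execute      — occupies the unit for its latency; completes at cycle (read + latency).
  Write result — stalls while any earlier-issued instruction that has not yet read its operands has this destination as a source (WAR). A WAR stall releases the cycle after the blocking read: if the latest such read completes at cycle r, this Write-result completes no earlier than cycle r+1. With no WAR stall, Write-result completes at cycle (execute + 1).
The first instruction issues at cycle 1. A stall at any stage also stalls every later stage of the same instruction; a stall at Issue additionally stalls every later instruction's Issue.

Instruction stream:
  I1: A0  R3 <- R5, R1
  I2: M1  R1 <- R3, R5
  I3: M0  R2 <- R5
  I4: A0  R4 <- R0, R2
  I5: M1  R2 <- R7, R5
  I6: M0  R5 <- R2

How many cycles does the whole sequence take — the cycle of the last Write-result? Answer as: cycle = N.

[1] I1 issues→A0
[2] I1 reads, I2 issues→M1
[3] I1 exec-done, I3 issues→M0
[4] I1 writes R3, I3 reads
[5] I2 reads, I4 issues→A0
[9] I3 exec-done
[10] I2 exec-done, I3 writes R2
[11] I2 writes R1, I4 reads
[12] I4 exec-done, I5 issues→M1
[13] I4 writes R4, I5 reads, I6 issues→M0
[18] I5 exec-done
[19] I5 writes R2
[20] I6 reads
[25] I6 exec-done
[26] I6 writes R5

cycle = 26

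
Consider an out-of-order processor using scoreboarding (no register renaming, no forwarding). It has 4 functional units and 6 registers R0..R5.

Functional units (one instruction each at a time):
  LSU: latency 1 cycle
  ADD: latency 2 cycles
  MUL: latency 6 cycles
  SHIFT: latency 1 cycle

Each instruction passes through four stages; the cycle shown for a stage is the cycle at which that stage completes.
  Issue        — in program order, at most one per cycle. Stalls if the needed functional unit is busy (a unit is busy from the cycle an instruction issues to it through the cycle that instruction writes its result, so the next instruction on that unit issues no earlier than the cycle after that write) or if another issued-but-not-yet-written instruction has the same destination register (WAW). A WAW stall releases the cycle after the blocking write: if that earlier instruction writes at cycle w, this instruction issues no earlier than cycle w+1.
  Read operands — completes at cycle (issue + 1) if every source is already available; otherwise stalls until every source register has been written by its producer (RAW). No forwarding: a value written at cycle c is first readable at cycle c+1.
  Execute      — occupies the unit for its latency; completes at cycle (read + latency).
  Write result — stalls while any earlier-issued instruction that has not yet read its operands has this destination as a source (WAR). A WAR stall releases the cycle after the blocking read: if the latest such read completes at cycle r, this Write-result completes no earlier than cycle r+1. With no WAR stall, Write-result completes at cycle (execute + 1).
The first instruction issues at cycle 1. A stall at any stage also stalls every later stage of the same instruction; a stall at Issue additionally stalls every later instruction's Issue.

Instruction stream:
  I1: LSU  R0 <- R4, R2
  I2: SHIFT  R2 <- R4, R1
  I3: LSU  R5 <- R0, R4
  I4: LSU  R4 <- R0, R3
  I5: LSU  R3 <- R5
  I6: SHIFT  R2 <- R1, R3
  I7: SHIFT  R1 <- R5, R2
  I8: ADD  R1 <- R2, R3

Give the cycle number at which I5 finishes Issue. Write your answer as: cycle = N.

cycle = 13

[I1] 1/2/3/4
[I2] 2/3/4/5
[I3] 5/6/7/8  (struct: LSU busy until I1 writes@4)
[I4] 9/10/11/12  (struct: LSU busy until I3 writes@8)
[I5] 13/14/15/16  (struct: LSU busy until I4 writes@12)
[I6] 14/17/18/19  (RAW R3: wait I5 write@16)
[I7] 20/21/22/23  (struct: SHIFT busy until I6 writes@19)
[I8] 24/25/27/28  (WAW R1: wait I7 write@23)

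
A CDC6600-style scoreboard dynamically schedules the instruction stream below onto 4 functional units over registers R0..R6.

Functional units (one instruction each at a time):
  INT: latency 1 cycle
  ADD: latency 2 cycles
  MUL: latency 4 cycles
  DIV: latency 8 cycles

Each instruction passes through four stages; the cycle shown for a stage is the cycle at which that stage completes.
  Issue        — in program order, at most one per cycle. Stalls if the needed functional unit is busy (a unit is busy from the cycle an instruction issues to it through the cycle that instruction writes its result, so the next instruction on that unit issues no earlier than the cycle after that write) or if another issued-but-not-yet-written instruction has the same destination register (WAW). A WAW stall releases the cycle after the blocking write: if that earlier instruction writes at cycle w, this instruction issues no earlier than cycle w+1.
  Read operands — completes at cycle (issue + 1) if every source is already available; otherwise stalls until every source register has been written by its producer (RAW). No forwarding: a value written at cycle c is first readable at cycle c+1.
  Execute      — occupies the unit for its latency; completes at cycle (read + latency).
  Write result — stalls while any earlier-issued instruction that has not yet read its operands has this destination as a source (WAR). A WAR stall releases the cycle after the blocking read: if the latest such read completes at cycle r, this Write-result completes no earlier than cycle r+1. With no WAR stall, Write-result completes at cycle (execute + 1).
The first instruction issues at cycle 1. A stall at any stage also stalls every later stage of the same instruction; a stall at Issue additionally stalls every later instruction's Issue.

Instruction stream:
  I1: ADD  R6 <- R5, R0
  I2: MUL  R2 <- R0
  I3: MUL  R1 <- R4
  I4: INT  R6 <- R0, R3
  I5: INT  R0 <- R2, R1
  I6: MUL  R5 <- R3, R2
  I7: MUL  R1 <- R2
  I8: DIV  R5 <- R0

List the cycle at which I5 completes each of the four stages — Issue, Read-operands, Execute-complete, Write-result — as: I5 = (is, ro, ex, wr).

t=1  I1→ADD
t=2  I1 RO · I2→MUL
t=3  I2 RO
t=4  I1 EX
t=5  I1 WR R6
t=7  I2 EX
t=8  I2 WR R2
t=9  I3→MUL
t=10  I3 RO · I4→INT
t=11  I4 RO
t=12  I4 EX
t=13  I4 WR R6
t=14  I3 EX · I5→INT
t=15  I3 WR R1
t=16  I5 RO · I6→MUL
t=17  I5 EX · I6 RO
t=18  I5 WR R0
t=21  I6 EX
t=22  I6 WR R5
t=23  I7→MUL
t=24  I7 RO · I8→DIV
t=25  I8 RO
t=28  I7 EX
t=29  I7 WR R1
t=33  I8 EX
t=34  I8 WR R5

I5 = (14, 16, 17, 18)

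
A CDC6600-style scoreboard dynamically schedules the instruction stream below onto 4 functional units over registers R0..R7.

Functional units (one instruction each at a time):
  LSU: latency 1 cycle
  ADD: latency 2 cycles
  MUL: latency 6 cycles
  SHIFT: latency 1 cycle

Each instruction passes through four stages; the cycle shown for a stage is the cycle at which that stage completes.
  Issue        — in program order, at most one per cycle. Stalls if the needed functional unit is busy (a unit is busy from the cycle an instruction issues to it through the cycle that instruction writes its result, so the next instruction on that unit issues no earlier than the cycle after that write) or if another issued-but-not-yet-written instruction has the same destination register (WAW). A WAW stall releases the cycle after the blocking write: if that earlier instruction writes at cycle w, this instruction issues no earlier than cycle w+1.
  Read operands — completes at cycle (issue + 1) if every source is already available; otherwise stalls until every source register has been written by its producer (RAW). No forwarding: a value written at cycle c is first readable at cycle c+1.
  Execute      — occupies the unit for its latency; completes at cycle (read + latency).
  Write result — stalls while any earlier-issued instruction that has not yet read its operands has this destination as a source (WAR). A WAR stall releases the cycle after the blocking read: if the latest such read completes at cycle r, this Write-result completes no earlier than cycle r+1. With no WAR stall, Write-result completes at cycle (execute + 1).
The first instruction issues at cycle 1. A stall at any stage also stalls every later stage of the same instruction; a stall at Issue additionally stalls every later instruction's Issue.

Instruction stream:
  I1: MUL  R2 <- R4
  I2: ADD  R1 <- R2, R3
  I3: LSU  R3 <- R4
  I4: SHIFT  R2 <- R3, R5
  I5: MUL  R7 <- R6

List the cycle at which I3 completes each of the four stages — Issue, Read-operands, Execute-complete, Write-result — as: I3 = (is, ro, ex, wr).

I3 = (3, 4, 5, 11)

c1: I1 dispatched to MUL
c2: I1 operands ready, I2 dispatched to ADD
c3: I3 dispatched to LSU
c4: I3 operands ready
c5: I3 complete
c8: I1 complete
c9: R2←I1
c10: I2 operands ready, I4 dispatched to SHIFT
c11: R3←I3, I5 dispatched to MUL
c12: I2 complete, I4 operands ready, I5 operands ready
c13: R1←I2, I4 complete
c14: R2←I4
c18: I5 complete
c19: R7←I5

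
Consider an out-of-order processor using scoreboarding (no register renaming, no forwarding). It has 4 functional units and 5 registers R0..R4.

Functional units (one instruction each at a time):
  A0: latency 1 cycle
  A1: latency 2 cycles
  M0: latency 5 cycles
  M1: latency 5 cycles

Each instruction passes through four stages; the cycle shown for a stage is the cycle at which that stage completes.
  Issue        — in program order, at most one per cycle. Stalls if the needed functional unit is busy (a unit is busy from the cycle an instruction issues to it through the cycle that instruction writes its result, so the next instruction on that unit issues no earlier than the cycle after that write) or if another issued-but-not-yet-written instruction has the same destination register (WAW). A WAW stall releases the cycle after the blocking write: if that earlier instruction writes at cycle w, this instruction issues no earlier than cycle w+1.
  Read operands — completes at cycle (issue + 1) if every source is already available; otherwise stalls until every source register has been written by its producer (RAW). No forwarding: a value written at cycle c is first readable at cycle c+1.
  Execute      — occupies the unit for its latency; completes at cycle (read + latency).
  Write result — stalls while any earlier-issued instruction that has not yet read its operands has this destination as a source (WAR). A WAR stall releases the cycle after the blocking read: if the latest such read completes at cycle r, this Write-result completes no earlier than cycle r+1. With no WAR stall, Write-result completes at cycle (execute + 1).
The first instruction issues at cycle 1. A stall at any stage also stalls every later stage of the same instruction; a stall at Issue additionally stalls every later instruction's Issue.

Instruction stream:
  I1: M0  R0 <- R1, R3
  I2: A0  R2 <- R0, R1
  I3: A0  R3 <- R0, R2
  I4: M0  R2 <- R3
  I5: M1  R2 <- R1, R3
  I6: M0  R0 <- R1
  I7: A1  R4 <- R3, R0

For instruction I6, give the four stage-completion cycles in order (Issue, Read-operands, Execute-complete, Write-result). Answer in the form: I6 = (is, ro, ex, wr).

I6 = (24, 25, 30, 31)

I1 -> (1, 2, 7, 8)
I2 -> (2, 9, 10, 11)  // RAW R0: wait I1 write@8
I3 -> (12, 13, 14, 15)  // struct: A0 busy until I2 writes@11
I4 -> (13, 16, 21, 22)  // RAW R3: wait I3 write@15
I5 -> (23, 24, 29, 30)  // WAW R2: wait I4 write@22
I6 -> (24, 25, 30, 31)
I7 -> (25, 32, 34, 35)  // RAW R0: wait I6 write@31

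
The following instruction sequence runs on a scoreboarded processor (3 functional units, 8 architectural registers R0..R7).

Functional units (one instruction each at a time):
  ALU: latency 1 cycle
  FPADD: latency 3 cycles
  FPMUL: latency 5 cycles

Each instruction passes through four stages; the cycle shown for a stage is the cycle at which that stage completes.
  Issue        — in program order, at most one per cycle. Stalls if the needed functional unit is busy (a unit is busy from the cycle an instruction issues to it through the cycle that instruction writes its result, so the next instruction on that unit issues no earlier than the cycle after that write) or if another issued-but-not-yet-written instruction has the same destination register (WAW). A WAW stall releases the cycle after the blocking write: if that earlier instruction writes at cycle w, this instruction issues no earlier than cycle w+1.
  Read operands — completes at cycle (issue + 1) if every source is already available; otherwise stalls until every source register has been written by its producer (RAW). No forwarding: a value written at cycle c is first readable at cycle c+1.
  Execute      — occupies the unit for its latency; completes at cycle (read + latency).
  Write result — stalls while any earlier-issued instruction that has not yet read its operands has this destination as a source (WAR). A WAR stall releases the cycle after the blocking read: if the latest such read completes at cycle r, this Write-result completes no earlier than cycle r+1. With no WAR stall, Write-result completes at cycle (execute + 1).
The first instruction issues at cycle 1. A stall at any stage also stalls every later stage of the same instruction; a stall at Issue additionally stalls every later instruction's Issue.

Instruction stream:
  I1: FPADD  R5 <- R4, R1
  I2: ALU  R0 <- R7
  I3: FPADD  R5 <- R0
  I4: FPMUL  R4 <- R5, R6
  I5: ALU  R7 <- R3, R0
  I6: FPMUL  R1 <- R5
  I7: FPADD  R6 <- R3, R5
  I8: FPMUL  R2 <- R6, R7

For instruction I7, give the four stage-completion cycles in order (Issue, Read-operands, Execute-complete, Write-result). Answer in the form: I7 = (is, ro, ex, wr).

I7 = (21, 22, 25, 26)

I1: IS=1 RO=2 EX=5 WR=6
I2: IS=2 RO=3 EX=4 WR=5
I3: IS=7 RO=8 EX=11 WR=12  [struct: FPADD busy until I1 writes@6]
I4: IS=8 RO=13 EX=18 WR=19  [RAW R5: wait I3 write@12]
I5: IS=9 RO=10 EX=11 WR=12
I6: IS=20 RO=21 EX=26 WR=27  [struct: FPMUL busy until I4 writes@19]
I7: IS=21 RO=22 EX=25 WR=26
I8: IS=28 RO=29 EX=34 WR=35  [struct: FPMUL busy until I6 writes@27]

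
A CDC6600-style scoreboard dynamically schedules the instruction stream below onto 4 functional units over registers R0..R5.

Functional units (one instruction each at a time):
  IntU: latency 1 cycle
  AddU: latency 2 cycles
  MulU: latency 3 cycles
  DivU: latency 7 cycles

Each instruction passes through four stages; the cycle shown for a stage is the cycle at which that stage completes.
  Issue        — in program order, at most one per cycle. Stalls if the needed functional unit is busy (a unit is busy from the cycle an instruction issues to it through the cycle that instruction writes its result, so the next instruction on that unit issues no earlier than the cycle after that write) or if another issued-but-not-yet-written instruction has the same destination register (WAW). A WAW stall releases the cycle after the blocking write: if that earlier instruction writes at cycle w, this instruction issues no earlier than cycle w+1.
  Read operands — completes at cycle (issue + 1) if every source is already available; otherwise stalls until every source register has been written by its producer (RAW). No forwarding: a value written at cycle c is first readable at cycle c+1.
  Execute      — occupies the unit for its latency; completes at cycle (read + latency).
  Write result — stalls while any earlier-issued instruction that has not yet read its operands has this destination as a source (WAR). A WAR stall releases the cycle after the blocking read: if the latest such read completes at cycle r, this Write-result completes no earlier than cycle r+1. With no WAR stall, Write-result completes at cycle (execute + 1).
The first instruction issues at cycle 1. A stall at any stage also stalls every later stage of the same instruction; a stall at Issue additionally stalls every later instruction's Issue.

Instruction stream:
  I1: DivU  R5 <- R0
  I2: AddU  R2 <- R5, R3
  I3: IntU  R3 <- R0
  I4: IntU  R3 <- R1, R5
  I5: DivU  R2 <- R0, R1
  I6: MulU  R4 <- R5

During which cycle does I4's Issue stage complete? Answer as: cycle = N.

cycle = 13

cycle 1: I1→DivU
cycle 2: I1 RO | I2→AddU
cycle 3: I3→IntU
cycle 4: I3 RO
cycle 5: I3 EX
cycle 9: I1 EX
cycle 10: I1 WR R5
cycle 11: I2 RO
cycle 12: I3 WR R3
cycle 13: I2 EX | I4→IntU
cycle 14: I2 WR R2 | I4 RO
cycle 15: I4 EX | I5→DivU
cycle 16: I4 WR R3 | I5 RO | I6→MulU
cycle 17: I6 RO
cycle 20: I6 EX
cycle 21: I6 WR R4
cycle 23: I5 EX
cycle 24: I5 WR R2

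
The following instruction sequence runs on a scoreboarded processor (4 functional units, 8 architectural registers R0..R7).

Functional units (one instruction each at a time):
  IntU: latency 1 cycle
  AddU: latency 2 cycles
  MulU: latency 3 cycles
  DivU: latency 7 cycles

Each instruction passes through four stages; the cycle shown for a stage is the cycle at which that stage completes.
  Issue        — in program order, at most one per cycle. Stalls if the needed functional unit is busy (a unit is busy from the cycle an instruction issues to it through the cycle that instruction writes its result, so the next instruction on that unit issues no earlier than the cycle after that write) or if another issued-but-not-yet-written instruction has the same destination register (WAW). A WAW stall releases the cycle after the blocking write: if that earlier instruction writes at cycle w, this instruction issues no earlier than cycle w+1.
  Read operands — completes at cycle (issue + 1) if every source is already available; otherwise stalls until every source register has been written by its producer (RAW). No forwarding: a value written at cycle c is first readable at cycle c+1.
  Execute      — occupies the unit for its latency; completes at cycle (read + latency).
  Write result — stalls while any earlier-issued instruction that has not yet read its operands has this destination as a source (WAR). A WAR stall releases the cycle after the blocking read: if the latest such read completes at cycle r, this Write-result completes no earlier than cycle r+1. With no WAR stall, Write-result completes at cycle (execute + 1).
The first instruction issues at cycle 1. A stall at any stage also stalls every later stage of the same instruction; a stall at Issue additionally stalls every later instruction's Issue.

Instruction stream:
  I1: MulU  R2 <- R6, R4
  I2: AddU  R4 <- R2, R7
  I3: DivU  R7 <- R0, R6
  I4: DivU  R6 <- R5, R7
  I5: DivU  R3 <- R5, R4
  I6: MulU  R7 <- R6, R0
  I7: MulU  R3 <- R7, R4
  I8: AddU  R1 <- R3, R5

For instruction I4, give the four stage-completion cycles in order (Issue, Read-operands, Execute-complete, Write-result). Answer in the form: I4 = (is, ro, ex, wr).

c1: I1 dispatched to MulU
c2: I1 operands ready · I2 dispatched to AddU
c3: I3 dispatched to DivU
c4: I3 operands ready
c5: I1 complete
c6: R2←I1
c7: I2 operands ready
c9: I2 complete
c10: R4←I2
c11: I3 complete
c12: R7←I3
c13: I4 dispatched to DivU
c14: I4 operands ready
c21: I4 complete
c22: R6←I4
c23: I5 dispatched to DivU
c24: I5 operands ready · I6 dispatched to MulU
c25: I6 operands ready
c28: I6 complete
c29: R7←I6
c31: I5 complete
c32: R3←I5
c33: I7 dispatched to MulU
c34: I7 operands ready · I8 dispatched to AddU
c37: I7 complete
c38: R3←I7
c39: I8 operands ready
c41: I8 complete
c42: R1←I8

I4 = (13, 14, 21, 22)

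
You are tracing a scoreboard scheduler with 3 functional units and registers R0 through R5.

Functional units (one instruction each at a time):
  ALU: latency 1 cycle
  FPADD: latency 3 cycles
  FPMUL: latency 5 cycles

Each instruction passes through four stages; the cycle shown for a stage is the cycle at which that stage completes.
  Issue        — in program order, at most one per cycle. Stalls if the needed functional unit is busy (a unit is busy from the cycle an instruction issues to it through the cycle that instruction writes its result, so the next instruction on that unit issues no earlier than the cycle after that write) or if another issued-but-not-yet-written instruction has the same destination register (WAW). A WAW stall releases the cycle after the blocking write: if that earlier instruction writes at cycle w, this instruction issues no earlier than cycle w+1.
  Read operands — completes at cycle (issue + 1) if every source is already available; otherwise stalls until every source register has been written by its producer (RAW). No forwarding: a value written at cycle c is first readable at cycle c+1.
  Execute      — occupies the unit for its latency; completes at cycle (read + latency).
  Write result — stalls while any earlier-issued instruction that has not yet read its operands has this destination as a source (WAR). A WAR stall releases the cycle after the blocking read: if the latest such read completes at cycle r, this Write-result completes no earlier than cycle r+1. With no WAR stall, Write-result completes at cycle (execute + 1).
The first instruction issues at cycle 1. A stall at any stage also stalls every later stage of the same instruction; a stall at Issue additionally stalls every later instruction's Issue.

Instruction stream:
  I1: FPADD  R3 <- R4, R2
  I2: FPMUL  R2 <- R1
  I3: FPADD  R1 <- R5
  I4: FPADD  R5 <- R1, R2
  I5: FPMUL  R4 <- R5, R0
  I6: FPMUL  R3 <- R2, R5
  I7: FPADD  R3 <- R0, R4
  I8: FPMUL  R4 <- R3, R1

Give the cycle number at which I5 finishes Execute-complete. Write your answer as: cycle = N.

[I1] 1/2/5/6
[I2] 2/3/8/9
[I3] 7/8/11/12  (struct: FPADD busy until I1 writes@6)
[I4] 13/14/17/18  (struct: FPADD busy until I3 writes@12)
[I5] 14/19/24/25  (RAW R5: wait I4 write@18)
[I6] 26/27/32/33  (struct: FPMUL busy until I5 writes@25)
[I7] 34/35/38/39  (WAW R3: wait I6 write@33)
[I8] 35/40/45/46  (RAW R3: wait I7 write@39)

cycle = 24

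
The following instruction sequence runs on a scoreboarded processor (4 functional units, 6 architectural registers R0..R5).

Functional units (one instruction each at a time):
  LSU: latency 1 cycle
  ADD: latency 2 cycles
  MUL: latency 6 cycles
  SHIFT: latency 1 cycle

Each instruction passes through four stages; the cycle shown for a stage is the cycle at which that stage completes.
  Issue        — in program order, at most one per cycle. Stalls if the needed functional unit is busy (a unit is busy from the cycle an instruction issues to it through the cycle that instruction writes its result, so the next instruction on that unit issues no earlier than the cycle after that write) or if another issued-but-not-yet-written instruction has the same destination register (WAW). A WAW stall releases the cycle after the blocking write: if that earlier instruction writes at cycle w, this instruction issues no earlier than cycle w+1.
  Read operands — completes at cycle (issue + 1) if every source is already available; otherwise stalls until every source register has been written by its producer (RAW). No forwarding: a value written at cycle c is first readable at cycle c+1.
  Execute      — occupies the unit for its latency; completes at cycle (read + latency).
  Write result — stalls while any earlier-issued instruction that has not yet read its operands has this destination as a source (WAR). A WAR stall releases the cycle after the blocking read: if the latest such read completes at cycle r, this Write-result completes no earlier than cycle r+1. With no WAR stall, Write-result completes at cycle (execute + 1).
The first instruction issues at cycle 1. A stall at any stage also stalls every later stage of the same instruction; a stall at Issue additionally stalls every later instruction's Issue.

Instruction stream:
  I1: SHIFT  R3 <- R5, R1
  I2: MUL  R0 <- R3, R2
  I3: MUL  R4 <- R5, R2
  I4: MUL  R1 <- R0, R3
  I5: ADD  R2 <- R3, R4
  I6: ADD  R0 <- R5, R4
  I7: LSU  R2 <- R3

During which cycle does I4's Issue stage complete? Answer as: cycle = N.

cycle = 22

[1] I1 dispatched to SHIFT
[2] I1 operands ready | I2 dispatched to MUL
[3] I1 complete
[4] R3←I1
[5] I2 operands ready
[11] I2 complete
[12] R0←I2
[13] I3 dispatched to MUL
[14] I3 operands ready
[20] I3 complete
[21] R4←I3
[22] I4 dispatched to MUL
[23] I4 operands ready | I5 dispatched to ADD
[24] I5 operands ready
[26] I5 complete
[27] R2←I5
[28] I6 dispatched to ADD
[29] I4 complete | I6 operands ready | I7 dispatched to LSU
[30] R1←I4 | I7 operands ready
[31] I6 complete | I7 complete
[32] R0←I6 | R2←I7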